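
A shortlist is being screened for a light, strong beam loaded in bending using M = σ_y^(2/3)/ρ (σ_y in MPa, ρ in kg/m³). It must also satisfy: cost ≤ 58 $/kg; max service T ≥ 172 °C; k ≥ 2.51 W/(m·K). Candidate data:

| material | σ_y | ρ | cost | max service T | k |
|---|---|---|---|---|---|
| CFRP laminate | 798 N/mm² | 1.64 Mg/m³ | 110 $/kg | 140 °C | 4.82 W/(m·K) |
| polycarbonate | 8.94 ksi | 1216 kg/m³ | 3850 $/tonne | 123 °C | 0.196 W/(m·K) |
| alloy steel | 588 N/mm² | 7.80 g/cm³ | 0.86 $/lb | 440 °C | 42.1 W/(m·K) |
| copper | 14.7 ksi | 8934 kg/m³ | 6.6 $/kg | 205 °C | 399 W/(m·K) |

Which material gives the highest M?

Screen on constraints: cost ≤ 58 $/kg; max service T ≥ 172 °C; k ≥ 2.51 W/(m·K). Survivors: alloy steel, copper.
Putting every candidate on a common basis:
  alloy steel: σ_y = 588.0 MPa, ρ = 7800 kg/m³
  copper: σ_y = 101.4 MPa, ρ = 8934 kg/m³
  alloy steel: M = 9.00×10⁻³
  copper: M = 2.43×10⁻³
Highest index: alloy steel.

alloy steel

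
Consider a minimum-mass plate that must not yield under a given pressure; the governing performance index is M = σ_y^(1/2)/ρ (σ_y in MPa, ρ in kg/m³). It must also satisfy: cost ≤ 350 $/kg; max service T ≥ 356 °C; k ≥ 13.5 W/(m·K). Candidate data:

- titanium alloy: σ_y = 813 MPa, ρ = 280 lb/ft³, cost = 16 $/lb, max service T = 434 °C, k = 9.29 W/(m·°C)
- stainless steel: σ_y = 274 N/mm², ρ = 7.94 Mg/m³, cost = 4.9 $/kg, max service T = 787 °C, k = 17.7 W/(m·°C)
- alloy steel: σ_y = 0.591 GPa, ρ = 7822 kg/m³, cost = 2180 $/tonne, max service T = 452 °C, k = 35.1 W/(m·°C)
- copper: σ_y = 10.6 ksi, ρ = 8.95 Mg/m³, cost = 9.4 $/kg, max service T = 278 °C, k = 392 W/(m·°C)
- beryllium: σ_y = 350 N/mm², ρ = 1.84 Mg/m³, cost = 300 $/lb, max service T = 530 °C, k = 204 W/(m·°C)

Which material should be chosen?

Screen on constraints: cost ≤ 350 $/kg; max service T ≥ 356 °C; k ≥ 13.5 W/(m·K). Survivors: stainless steel, alloy steel.
After converting to SI:
  stainless steel: σ_y = 274.0 MPa, ρ = 7940 kg/m³
  alloy steel: σ_y = 591.0 MPa, ρ = 7822 kg/m³
  alloy steel: M = 3.11×10⁻³
  stainless steel: M = 2.08×10⁻³
Alloy steel ranks first.

alloy steel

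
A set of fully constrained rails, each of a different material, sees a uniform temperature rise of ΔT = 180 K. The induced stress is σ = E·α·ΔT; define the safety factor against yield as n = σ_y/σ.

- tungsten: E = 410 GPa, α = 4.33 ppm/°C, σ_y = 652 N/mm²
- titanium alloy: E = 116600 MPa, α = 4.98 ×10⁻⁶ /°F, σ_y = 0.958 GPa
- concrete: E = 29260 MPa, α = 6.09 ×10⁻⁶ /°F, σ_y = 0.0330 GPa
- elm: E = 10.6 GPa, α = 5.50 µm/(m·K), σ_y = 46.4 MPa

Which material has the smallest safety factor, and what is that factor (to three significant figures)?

concrete, n = 0.572

With everything in SI (GPa, ×10⁻⁶/K, MPa):
  tungsten: E = 410.0, α = 4.33, σ_y = 652.0 → σ = 320 MPa, n = 2.04
  titanium alloy: E = 116.6, α = 8.96, σ_y = 958.0 → σ = 188 MPa, n = 5.09
  concrete: E = 29.26, α = 11.0, σ_y = 33.00 → σ = 57.7 MPa, n = 0.572
  elm: E = 10.60, α = 5.50, σ_y = 46.40 → σ = 10.5 MPa, n = 4.42
The minimum is concrete at n = 0.572.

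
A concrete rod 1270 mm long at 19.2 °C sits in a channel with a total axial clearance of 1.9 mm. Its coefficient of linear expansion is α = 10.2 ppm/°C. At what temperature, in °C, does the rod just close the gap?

α·L₀·ΔT = 1.9 mm ⇒ ΔT = 1.9 / (10.2×10⁻⁶ × 1270.0) = 146.7 K.
T = 19.2 + 146.7 = 165.9 °C.

166 °C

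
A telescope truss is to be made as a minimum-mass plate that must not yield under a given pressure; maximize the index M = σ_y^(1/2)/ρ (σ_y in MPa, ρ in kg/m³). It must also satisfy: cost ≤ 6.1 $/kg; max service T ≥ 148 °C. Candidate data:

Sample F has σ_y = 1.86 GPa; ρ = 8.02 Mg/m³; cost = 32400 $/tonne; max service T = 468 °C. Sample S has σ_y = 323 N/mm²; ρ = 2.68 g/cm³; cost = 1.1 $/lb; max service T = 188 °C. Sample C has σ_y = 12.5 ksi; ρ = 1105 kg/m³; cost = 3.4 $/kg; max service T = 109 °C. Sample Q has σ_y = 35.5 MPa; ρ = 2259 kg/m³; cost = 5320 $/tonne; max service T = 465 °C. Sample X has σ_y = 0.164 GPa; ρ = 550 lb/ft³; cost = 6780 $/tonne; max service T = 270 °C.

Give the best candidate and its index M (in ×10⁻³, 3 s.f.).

sample S, M = 6.71×10⁻³

Screen on constraints: cost ≤ 6.1 $/kg; max service T ≥ 148 °C. Survivors: sample S, sample Q.
After converting to SI:
  sample S: σ_y = 323.0 MPa, ρ = 2680 kg/m³
  sample Q: σ_y = 35.50 MPa, ρ = 2259 kg/m³
  sample S: M = 6.71×10⁻³
  sample Q: M = 2.64×10⁻³
The maximum is for sample S.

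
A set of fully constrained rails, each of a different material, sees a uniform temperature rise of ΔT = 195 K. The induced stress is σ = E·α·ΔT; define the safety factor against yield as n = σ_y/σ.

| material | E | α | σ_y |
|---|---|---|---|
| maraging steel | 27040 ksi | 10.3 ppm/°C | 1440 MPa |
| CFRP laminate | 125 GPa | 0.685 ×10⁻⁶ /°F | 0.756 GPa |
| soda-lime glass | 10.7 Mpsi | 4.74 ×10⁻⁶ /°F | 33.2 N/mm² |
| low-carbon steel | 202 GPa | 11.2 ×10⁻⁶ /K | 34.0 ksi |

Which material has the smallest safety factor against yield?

soda-lime glass

Converting E to GPa, α to ×10⁻⁶/K, σ_y to MPa, then σ and n for each:
  maraging steel: E = 186.4, α = 10.3, σ_y = 1440 → σ = 374 MPa, n = 3.85
  CFRP laminate: E = 125.0, α = 1.23, σ_y = 756.0 → σ = 30.1 MPa, n = 25.2
  soda-lime glass: E = 73.77, α = 8.53, σ_y = 33.20 → σ = 123 MPa, n = 0.270
  low-carbon steel: E = 202.0, α = 11.2, σ_y = 234.4 → σ = 441 MPa, n = 0.531
Soda-lime glass has the lowest safety factor, n = 0.270.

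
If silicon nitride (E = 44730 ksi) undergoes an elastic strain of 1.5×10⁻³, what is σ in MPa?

E = 44730 ksi = 308.4 GPa.
σ = E·ε = 308400 MPa × 1.5×10⁻³ = 463 MPa.

463 MPa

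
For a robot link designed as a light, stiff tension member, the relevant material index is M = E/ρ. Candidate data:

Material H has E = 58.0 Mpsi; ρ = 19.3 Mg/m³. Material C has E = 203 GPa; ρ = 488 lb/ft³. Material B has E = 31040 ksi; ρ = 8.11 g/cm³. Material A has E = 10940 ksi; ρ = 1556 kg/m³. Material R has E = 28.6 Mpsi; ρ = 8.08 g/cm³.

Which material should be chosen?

Normalizing units and computing the index:
  material H: E = 399.9 GPa, ρ = 19300 kg/m³
  material C: E = 203.0 GPa, ρ = 7817 kg/m³
  material B: E = 214.0 GPa, ρ = 8110 kg/m³
  material A: E = 75.43 GPa, ρ = 1556 kg/m³
  material R: E = 197.2 GPa, ρ = 8080 kg/m³
  material A: M = 48.5 MN·m/kg
  material B: M = 26.4 MN·m/kg
  material C: M = 26.0 MN·m/kg
  material R: M = 24.4 MN·m/kg
  material H: M = 20.7 MN·m/kg
The maximum is for material A.

material A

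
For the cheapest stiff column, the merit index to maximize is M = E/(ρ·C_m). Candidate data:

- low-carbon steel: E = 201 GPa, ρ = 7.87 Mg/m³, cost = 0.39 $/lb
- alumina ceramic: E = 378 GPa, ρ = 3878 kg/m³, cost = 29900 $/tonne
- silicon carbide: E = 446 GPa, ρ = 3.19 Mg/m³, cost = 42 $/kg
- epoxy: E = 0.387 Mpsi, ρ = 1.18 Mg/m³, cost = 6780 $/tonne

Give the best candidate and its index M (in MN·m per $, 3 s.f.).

low-carbon steel, M = 29.7 MN·m per $

Normalizing units and computing the index:
  low-carbon steel: E = 201.0 GPa, ρ = 7870 kg/m³, cost = 0.8598 $/kg
  alumina ceramic: E = 378.0 GPa, ρ = 3878 kg/m³, cost = 29.90 $/kg
  silicon carbide: E = 446.0 GPa, ρ = 3190 kg/m³, cost = 42.00 $/kg
  epoxy: E = 2.668 GPa, ρ = 1180 kg/m³, cost = 6.780 $/kg
  low-carbon steel: M = 29.7 MN·m per $
  silicon carbide: M = 3.33 MN·m per $
  alumina ceramic: M = 3.26 MN·m per $
  epoxy: M = 0.334 MN·m per $
Low-carbon steel has the largest M.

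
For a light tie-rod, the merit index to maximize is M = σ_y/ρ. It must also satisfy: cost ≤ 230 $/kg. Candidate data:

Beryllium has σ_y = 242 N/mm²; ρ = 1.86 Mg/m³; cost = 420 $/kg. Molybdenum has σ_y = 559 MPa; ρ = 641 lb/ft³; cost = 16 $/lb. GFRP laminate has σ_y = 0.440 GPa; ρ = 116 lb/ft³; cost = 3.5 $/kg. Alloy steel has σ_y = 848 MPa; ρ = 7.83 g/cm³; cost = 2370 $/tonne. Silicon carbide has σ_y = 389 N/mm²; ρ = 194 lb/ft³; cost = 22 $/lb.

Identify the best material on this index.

GFRP laminate

Screen on constraints: cost ≤ 230 $/kg. Survivors: molybdenum, GFRP laminate, alloy steel, silicon carbide.
Convert each candidate to consistent units, then evaluate M:
  molybdenum: σ_y = 559.0 MPa, ρ = 10270 kg/m³
  GFRP laminate: σ_y = 440.0 MPa, ρ = 1858 kg/m³
  alloy steel: σ_y = 848.0 MPa, ρ = 7830 kg/m³
  silicon carbide: σ_y = 389.0 MPa, ρ = 3108 kg/m³
  GFRP laminate: M = 237 kN·m/kg
  silicon carbide: M = 125 kN·m/kg
  alloy steel: M = 108 kN·m/kg
  molybdenum: M = 54.4 kN·m/kg
Highest index: GFRP laminate.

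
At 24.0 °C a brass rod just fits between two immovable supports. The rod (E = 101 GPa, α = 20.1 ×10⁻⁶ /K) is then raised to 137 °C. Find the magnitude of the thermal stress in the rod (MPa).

ΔT = 113.0 K. Constrained thermal stress σ = E·α·ΔT = 101.0×10³ MPa × 20.1×10⁻⁶ × 113.0 = 229 MPa (compressive).

229 MPa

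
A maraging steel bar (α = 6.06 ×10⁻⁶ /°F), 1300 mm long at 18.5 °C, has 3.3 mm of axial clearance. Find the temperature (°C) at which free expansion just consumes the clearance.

251 °C

α = 6.06×10⁻⁶/°F × 9/5 = 10.9×10⁻⁶/K.
α·L₀·ΔT = 3.3 mm ⇒ ΔT = 3.3 / (10.9×10⁻⁶ × 1300.0) = 232.7 K.
T = 18.5 + 232.7 = 251.2 °C.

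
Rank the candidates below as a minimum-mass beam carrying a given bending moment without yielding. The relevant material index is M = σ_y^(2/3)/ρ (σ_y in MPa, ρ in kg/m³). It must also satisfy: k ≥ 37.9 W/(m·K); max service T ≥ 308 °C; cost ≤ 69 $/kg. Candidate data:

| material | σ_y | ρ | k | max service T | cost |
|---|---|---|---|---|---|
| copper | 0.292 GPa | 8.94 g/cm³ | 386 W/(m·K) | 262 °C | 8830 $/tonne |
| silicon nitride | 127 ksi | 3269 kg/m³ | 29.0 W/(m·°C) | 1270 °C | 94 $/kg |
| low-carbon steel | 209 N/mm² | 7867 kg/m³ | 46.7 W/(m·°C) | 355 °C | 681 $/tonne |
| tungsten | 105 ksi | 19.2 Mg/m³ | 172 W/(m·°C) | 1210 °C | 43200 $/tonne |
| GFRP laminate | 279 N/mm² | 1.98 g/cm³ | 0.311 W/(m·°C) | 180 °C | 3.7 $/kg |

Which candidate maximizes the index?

low-carbon steel

Screen on constraints: k ≥ 37.9 W/(m·K); max service T ≥ 308 °C; cost ≤ 69 $/kg. Survivors: low-carbon steel, tungsten.
Putting every candidate on a common basis:
  low-carbon steel: σ_y = 209.0 MPa, ρ = 7867 kg/m³
  tungsten: σ_y = 723.9 MPa, ρ = 19200 kg/m³
  low-carbon steel: M = 4.48×10⁻³
  tungsten: M = 4.20×10⁻³
Low-carbon steel has the largest M.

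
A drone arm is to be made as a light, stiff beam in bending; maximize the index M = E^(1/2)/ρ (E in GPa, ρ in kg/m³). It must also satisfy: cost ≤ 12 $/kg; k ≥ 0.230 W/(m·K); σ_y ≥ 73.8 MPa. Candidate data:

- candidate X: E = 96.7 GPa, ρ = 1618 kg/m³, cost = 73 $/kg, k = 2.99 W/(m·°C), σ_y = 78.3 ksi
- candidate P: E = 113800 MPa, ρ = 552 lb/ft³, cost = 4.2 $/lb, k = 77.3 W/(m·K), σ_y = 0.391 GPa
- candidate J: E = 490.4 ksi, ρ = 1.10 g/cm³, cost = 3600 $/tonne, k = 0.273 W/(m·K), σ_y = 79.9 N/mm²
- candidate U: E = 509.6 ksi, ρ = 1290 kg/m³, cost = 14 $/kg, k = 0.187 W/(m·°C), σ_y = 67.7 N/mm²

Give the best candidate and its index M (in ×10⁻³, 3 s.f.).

Screen on constraints: cost ≤ 12 $/kg; k ≥ 0.230 W/(m·K); σ_y ≥ 73.8 MPa. Survivors: candidate P, candidate J.
After converting to SI:
  candidate P: E = 113.8 GPa, ρ = 8842 kg/m³
  candidate J: E = 3.381 GPa, ρ = 1100 kg/m³
  candidate J: M = 1.67×10⁻³
  candidate P: M = 1.21×10⁻³
Candidate J has the largest M.

candidate J, M = 1.67×10⁻³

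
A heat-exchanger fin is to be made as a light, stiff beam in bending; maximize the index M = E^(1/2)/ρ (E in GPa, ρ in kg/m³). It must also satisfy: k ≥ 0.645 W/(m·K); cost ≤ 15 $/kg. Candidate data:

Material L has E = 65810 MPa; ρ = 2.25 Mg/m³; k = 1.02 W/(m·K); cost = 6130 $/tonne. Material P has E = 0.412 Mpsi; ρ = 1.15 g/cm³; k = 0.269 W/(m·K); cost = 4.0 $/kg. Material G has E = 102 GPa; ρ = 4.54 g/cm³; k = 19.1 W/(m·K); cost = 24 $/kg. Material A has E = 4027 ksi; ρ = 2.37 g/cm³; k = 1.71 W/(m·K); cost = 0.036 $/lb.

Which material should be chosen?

material L

Screen on constraints: k ≥ 0.645 W/(m·K); cost ≤ 15 $/kg. Survivors: material L, material A.
After converting to SI:
  material L: E = 65.81 GPa, ρ = 2250 kg/m³
  material A: E = 27.77 GPa, ρ = 2370 kg/m³
  material L: M = 3.61×10⁻³
  material A: M = 2.22×10⁻³
Material L ranks first.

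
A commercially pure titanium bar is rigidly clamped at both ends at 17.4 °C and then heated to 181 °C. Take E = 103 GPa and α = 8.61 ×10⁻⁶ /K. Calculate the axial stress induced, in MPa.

145 MPa

ΔT = 163.6 K. Constrained thermal stress σ = E·α·ΔT = 103.0×10³ MPa × 8.61×10⁻⁶ × 163.6 = 145 MPa (compressive).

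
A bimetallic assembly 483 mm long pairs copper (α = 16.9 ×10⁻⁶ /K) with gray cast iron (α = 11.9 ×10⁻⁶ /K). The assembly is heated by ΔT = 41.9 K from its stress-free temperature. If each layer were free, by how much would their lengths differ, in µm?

Δα = |16.9 − 11.9|×10⁻⁶/K = 5.00×10⁻⁶/K.
ΔL_mismatch = Δα·L·ΔT = 5.00×10⁻⁶ × 483.0 mm × 41.9 K = 101 µm.

101 µm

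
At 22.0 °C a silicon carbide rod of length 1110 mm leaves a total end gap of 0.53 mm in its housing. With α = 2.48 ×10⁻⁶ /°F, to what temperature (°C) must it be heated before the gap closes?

129 °C

α = 2.48×10⁻⁶/°F × 9/5 = 4.46×10⁻⁶/K.
α·L₀·ΔT = 0.53 mm ⇒ ΔT = 0.53 / (4.46×10⁻⁶ × 1110.0) = 107.0 K.
T = 22.0 + 107.0 = 129.0 °C.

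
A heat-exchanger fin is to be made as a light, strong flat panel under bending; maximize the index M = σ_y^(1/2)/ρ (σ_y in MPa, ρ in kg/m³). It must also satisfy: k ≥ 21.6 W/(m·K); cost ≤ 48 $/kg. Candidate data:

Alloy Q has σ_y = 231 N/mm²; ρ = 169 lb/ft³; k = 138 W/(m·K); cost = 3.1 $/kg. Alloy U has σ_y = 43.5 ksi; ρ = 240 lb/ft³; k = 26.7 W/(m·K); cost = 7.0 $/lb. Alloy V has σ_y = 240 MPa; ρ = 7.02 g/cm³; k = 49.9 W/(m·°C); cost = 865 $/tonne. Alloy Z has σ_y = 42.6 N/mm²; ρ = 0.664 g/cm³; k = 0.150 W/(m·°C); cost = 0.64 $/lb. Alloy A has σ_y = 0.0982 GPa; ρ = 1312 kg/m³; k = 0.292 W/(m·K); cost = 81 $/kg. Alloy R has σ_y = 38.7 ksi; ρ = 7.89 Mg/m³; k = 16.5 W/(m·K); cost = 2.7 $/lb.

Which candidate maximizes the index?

alloy Q

Screen on constraints: k ≥ 21.6 W/(m·K); cost ≤ 48 $/kg. Survivors: alloy Q, alloy U, alloy V.
Putting every candidate on a common basis:
  alloy Q: σ_y = 231.0 MPa, ρ = 2707 kg/m³
  alloy U: σ_y = 299.9 MPa, ρ = 3844 kg/m³
  alloy V: σ_y = 240.0 MPa, ρ = 7020 kg/m³
  alloy Q: M = 5.61×10⁻³
  alloy U: M = 4.50×10⁻³
  alloy V: M = 2.21×10⁻³
Alloy Q ranks first.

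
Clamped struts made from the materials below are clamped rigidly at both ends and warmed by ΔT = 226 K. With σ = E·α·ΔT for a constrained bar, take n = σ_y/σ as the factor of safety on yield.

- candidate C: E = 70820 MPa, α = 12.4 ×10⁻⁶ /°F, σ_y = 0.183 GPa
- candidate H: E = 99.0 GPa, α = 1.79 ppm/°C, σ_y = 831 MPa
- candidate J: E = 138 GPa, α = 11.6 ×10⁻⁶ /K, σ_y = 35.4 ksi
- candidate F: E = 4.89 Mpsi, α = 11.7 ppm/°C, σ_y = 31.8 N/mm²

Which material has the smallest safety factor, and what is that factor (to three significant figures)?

candidate F, n = 0.357

With everything in SI (GPa, ×10⁻⁶/K, MPa):
  candidate C: E = 70.82, α = 22.3, σ_y = 183.0 → σ = 357 MPa, n = 0.512
  candidate H: E = 99.00, α = 1.79, σ_y = 831.0 → σ = 40.0 MPa, n = 20.7
  candidate J: E = 138.0, α = 11.6, σ_y = 244.1 → σ = 362 MPa, n = 0.675
  candidate F: E = 33.72, α = 11.7, σ_y = 31.80 → σ = 89.2 MPa, n = 0.357
Candidate F has the lowest safety factor, n = 0.357.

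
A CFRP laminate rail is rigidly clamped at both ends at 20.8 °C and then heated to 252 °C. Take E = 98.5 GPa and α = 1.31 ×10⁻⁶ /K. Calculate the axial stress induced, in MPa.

29.8 MPa

ΔT = 231.2 K. Constrained thermal stress σ = E·α·ΔT = 98.50×10³ MPa × 1.31×10⁻⁶ × 231.2 = 29.8 MPa (compressive).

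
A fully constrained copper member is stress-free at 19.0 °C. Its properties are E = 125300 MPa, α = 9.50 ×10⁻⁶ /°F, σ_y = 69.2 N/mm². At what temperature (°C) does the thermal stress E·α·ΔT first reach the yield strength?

51.3 °C

E = 125300 MPa = 125.3 GPa.
α = 9.50×10⁻⁶/°F × 9/5 = 17.1×10⁻⁶/K.
σ_y = 69.2 N/mm² = 69.20 MPa.
E·α·ΔT = 69.20 MPa ⇒ ΔT = 69.20 / (125.3×10³ × 17.1×10⁻⁶) = 32.30 K.
T = 19.0 + 32.30 = 51.30 °C.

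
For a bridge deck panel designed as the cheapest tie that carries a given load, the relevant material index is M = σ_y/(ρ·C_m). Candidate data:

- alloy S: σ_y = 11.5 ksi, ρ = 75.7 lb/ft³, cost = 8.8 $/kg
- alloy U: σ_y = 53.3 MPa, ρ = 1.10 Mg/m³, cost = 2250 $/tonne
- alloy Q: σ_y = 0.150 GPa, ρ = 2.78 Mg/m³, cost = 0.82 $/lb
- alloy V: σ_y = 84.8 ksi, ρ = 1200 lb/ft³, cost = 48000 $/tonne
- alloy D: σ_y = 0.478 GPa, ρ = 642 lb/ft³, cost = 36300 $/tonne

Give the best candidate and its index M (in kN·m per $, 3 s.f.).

alloy Q, M = 29.8 kN·m per $

Putting every candidate on a common basis:
  alloy S: σ_y = 79.29 MPa, ρ = 1213 kg/m³, cost = 8.800 $/kg
  alloy U: σ_y = 53.30 MPa, ρ = 1100 kg/m³, cost = 2.250 $/kg
  alloy Q: σ_y = 150.0 MPa, ρ = 2780 kg/m³, cost = 1.808 $/kg
  alloy V: σ_y = 584.7 MPa, ρ = 19220 kg/m³, cost = 48.00 $/kg
  alloy D: σ_y = 478.0 MPa, ρ = 10280 kg/m³, cost = 36.30 $/kg
  alloy Q: M = 29.8 kN·m per $
  alloy U: M = 21.5 kN·m per $
  alloy S: M = 7.43 kN·m per $
  alloy D: M = 1.28 kN·m per $
  alloy V: M = 0.634 kN·m per $
Alloy Q ranks first.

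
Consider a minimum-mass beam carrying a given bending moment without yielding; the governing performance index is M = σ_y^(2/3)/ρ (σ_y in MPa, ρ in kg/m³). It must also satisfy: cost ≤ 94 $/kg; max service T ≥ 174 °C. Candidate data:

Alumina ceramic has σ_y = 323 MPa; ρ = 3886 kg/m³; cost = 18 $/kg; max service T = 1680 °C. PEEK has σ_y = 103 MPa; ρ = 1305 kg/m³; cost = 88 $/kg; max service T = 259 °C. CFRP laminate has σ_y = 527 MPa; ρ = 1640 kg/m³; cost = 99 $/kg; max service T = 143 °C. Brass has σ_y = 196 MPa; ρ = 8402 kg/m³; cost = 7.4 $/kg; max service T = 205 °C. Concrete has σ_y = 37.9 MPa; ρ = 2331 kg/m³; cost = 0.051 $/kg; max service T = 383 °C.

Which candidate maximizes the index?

Screen on constraints: cost ≤ 94 $/kg; max service T ≥ 174 °C. Survivors: alumina ceramic, PEEK, brass, concrete.
Evaluate M for each candidate:
  PEEK: M = 16.8×10⁻³
  alumina ceramic: M = 12.1×10⁻³
  concrete: M = 4.84×10⁻³
  brass: M = 4.02×10⁻³
PEEK ranks first.

PEEK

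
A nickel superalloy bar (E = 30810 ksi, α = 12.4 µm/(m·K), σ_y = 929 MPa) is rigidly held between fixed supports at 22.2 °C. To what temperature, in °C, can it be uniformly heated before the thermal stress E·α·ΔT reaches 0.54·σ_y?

E = 30810 ksi = 212.4 GPa.
E·α·ΔT = 501.7 MPa ⇒ ΔT = 501.7 / (212.4×10³ × 12.4×10⁻⁶) = 190.4 K.
T = 22.2 + 190.4 = 212.6 °C.

213 °C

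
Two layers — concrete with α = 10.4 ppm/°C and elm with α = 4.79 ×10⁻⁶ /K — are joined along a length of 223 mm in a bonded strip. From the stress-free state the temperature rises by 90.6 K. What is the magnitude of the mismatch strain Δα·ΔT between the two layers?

5.08×10⁻⁴

Δα = |10.4 − 4.79|×10⁻⁶/K = 5.61×10⁻⁶/K.
Mismatch strain = Δα·ΔT = 5.61×10⁻⁶ × 90.6 = 5.08×10⁻⁴.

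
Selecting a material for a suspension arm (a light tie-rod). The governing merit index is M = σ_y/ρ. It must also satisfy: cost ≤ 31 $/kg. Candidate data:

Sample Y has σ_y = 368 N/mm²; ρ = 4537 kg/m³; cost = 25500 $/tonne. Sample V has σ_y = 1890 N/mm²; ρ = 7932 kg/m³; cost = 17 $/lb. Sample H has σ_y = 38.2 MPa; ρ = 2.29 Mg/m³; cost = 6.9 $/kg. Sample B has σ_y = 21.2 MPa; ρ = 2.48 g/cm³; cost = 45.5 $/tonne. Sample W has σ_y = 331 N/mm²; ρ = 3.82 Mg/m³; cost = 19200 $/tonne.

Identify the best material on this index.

sample W

Screen on constraints: cost ≤ 31 $/kg. Survivors: sample Y, sample H, sample B, sample W.
After converting to SI:
  sample Y: σ_y = 368.0 MPa, ρ = 4537 kg/m³
  sample H: σ_y = 38.20 MPa, ρ = 2290 kg/m³
  sample B: σ_y = 21.20 MPa, ρ = 2480 kg/m³
  sample W: σ_y = 331.0 MPa, ρ = 3820 kg/m³
  sample W: M = 86.6 kN·m/kg
  sample Y: M = 81.1 kN·m/kg
  sample H: M = 16.7 kN·m/kg
  sample B: M = 8.55 kN·m/kg
Highest index: sample W.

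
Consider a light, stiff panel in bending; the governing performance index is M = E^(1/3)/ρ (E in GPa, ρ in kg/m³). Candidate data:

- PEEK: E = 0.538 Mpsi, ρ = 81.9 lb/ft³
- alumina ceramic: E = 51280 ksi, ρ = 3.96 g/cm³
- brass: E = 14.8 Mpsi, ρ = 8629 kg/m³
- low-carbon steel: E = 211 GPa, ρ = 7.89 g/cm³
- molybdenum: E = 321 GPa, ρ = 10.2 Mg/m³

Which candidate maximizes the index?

alumina ceramic

In SI units:
  PEEK: E = 3.709 GPa, ρ = 1312 kg/m³
  alumina ceramic: E = 353.6 GPa, ρ = 3960 kg/m³
  brass: E = 102.0 GPa, ρ = 8629 kg/m³
  low-carbon steel: E = 211.0 GPa, ρ = 7890 kg/m³
  molybdenum: E = 321.0 GPa, ρ = 10200 kg/m³
  alumina ceramic: M = 1.79×10⁻³
  PEEK: M = 1.18×10⁻³
  low-carbon steel: M = 0.755×10⁻³
  molybdenum: M = 0.671×10⁻³
  brass: M = 0.542×10⁻³
Highest index: alumina ceramic.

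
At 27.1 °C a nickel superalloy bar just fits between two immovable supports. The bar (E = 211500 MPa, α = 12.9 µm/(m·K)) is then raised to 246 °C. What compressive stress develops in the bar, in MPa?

E = 211500 MPa = 211.5 GPa.
ΔT = 218.9 K. Constrained thermal stress σ = E·α·ΔT = 211.5×10³ MPa × 12.9×10⁻⁶ × 218.9 = 597 MPa (compressive).

597 MPa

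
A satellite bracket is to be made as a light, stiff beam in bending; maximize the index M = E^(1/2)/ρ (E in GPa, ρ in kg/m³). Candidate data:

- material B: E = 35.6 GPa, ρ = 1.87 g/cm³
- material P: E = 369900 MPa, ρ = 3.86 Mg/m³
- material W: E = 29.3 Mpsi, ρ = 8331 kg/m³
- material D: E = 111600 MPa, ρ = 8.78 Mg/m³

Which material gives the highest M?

After converting to SI:
  material B: E = 35.60 GPa, ρ = 1870 kg/m³
  material P: E = 369.9 GPa, ρ = 3860 kg/m³
  material W: E = 202.0 GPa, ρ = 8331 kg/m³
  material D: E = 111.6 GPa, ρ = 8780 kg/m³
  material P: M = 4.98×10⁻³
  material B: M = 3.19×10⁻³
  material W: M = 1.71×10⁻³
  material D: M = 1.20×10⁻³
The maximum is for material P.

material P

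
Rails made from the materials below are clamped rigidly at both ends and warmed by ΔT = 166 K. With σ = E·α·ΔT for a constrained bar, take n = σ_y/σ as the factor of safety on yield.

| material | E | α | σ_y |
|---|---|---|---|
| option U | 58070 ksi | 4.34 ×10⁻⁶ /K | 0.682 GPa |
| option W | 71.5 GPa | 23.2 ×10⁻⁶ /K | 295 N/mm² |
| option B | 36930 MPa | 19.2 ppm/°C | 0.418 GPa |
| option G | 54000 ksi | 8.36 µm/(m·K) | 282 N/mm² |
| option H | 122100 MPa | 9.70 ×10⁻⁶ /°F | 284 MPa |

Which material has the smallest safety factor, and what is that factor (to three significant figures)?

With everything in SI (GPa, ×10⁻⁶/K, MPa):
  option U: E = 400.4, α = 4.34, σ_y = 682.0 → σ = 288 MPa, n = 2.36
  option W: E = 71.50, α = 23.2, σ_y = 295.0 → σ = 275 MPa, n = 1.07
  option B: E = 36.93, α = 19.2, σ_y = 418.0 → σ = 118 MPa, n = 3.55
  option G: E = 372.3, α = 8.36, σ_y = 282.0 → σ = 517 MPa, n = 0.546
  option H: E = 122.1, α = 17.5, σ_y = 284.0 → σ = 354 MPa, n = 0.803
The minimum is option G at n = 0.546.

option G, n = 0.546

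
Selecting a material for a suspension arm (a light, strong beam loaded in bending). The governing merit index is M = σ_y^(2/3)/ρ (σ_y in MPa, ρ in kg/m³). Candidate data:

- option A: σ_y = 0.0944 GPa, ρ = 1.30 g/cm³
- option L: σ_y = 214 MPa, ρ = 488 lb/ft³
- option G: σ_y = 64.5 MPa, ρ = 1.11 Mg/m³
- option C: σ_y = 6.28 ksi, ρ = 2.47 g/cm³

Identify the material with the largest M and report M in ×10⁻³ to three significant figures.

option A, M = 15.9×10⁻³

Normalizing units and computing the index:
  option A: σ_y = 94.40 MPa, ρ = 1300 kg/m³
  option L: σ_y = 214.0 MPa, ρ = 7817 kg/m³
  option G: σ_y = 64.50 MPa, ρ = 1110 kg/m³
  option C: σ_y = 43.30 MPa, ρ = 2470 kg/m³
  option A: M = 15.9×10⁻³
  option G: M = 14.5×10⁻³
  option C: M = 4.99×10⁻³
  option L: M = 4.58×10⁻³
Option A ranks first.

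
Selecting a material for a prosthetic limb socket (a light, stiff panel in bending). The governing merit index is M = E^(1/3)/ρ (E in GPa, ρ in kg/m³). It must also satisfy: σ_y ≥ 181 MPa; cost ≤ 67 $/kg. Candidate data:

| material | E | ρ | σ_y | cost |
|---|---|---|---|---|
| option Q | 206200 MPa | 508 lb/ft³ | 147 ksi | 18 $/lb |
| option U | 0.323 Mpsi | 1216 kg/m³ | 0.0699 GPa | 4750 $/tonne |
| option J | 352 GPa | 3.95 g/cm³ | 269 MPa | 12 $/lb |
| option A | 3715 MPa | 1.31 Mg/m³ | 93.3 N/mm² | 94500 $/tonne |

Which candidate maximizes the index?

option J

Screen on constraints: σ_y ≥ 181 MPa; cost ≤ 67 $/kg. Survivors: option Q, option J.
Putting every candidate on a common basis:
  option Q: E = 206.2 GPa, ρ = 8137 kg/m³
  option J: E = 352.0 GPa, ρ = 3950 kg/m³
  option J: M = 1.79×10⁻³
  option Q: M = 0.726×10⁻³
The maximum is for option J.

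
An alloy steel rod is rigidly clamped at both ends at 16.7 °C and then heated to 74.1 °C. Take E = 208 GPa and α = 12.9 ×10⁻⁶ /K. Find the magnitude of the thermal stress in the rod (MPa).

154 MPa

ΔT = 57.40 K. Constrained thermal stress σ = E·α·ΔT = 208.0×10³ MPa × 12.9×10⁻⁶ × 57.40 = 154 MPa (compressive).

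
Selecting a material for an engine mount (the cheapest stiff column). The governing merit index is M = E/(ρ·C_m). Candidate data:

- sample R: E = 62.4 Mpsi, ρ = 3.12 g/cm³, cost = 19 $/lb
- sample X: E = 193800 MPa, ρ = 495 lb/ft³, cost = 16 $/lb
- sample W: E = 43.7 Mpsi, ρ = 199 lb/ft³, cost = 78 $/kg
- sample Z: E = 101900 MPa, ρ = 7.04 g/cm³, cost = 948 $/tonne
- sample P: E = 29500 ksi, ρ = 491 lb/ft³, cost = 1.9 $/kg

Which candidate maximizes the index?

Putting every candidate on a common basis:
  sample R: E = 430.2 GPa, ρ = 3120 kg/m³, cost = 41.89 $/kg
  sample X: E = 193.8 GPa, ρ = 7929 kg/m³, cost = 35.27 $/kg
  sample W: E = 301.3 GPa, ρ = 3188 kg/m³, cost = 78.00 $/kg
  sample Z: E = 101.9 GPa, ρ = 7040 kg/m³, cost = 0.9480 $/kg
  sample P: E = 203.4 GPa, ρ = 7865 kg/m³, cost = 1.900 $/kg
  sample Z: M = 15.3 MN·m per $
  sample P: M = 13.6 MN·m per $
  sample R: M = 3.29 MN·m per $
  sample W: M = 1.21 MN·m per $
  sample X: M = 0.693 MN·m per $
Sample Z has the largest M.

sample Z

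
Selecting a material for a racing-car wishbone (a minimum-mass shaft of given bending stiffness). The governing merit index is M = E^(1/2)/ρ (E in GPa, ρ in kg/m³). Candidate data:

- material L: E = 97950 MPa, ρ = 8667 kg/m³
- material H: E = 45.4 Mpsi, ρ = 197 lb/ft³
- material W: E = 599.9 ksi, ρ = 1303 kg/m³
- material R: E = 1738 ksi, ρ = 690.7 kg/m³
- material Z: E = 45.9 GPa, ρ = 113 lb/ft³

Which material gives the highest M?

material H

Putting every candidate on a common basis:
  material L: E = 97.95 GPa, ρ = 8667 kg/m³
  material H: E = 313.0 GPa, ρ = 3156 kg/m³
  material W: E = 4.136 GPa, ρ = 1303 kg/m³
  material R: E = 11.98 GPa, ρ = 690.7 kg/m³
  material Z: E = 45.90 GPa, ρ = 1810 kg/m³
  material H: M = 5.61×10⁻³
  material R: M = 5.01×10⁻³
  material Z: M = 3.74×10⁻³
  material W: M = 1.56×10⁻³
  material L: M = 1.14×10⁻³
Material H ranks first.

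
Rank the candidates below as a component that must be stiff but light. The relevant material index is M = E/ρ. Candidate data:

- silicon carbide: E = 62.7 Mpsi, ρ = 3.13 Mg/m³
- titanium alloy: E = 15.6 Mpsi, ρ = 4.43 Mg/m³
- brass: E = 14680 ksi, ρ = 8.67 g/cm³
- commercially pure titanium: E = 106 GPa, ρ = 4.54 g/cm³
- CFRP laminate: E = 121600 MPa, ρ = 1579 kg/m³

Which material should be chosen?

silicon carbide

Putting every candidate on a common basis:
  silicon carbide: E = 432.3 GPa, ρ = 3130 kg/m³
  titanium alloy: E = 107.6 GPa, ρ = 4430 kg/m³
  brass: E = 101.2 GPa, ρ = 8670 kg/m³
  commercially pure titanium: E = 106.0 GPa, ρ = 4540 kg/m³
  CFRP laminate: E = 121.6 GPa, ρ = 1579 kg/m³
  silicon carbide: M = 138 MN·m/kg
  CFRP laminate: M = 77.0 MN·m/kg
  titanium alloy: M = 24.3 MN·m/kg
  commercially pure titanium: M = 23.3 MN·m/kg
  brass: M = 11.7 MN·m/kg
Silicon carbide has the largest M.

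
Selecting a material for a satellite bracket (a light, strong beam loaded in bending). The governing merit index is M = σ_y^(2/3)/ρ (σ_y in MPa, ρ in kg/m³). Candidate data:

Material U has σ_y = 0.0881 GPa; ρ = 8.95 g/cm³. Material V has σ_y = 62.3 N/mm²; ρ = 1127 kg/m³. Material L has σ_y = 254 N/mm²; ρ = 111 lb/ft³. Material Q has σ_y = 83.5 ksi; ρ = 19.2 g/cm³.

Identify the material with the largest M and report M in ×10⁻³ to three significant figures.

Putting every candidate on a common basis:
  material U: σ_y = 88.10 MPa, ρ = 8950 kg/m³
  material V: σ_y = 62.30 MPa, ρ = 1127 kg/m³
  material L: σ_y = 254.0 MPa, ρ = 1778 kg/m³
  material Q: σ_y = 575.7 MPa, ρ = 19200 kg/m³
  material L: M = 22.6×10⁻³
  material V: M = 13.9×10⁻³
  material Q: M = 3.60×10⁻³
  material U: M = 2.21×10⁻³
Highest index: material L.

material L, M = 22.6×10⁻³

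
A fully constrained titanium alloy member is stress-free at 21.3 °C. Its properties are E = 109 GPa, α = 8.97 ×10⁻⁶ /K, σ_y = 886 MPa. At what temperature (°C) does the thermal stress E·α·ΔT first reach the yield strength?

E·α·ΔT = 886.0 MPa ⇒ ΔT = 886.0 / (109.0×10³ × 8.97×10⁻⁶) = 906.2 K.
T = 21.3 + 906.2 = 927.5 °C.

927 °C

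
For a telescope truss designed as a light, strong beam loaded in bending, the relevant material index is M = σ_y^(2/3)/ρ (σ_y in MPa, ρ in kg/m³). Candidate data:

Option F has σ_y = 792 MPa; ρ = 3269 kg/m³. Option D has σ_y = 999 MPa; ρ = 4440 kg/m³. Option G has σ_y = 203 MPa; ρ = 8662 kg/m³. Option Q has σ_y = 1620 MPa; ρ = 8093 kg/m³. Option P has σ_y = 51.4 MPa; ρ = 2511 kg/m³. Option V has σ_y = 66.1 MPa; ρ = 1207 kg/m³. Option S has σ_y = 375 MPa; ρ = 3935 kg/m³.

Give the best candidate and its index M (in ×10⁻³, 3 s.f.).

Evaluate M for each candidate:
  option F: M = 26.2×10⁻³
  option D: M = 22.5×10⁻³
  option Q: M = 17.0×10⁻³
  option V: M = 13.5×10⁻³
  option S: M = 13.2×10⁻³
  option P: M = 5.51×10⁻³
  option G: M = 3.99×10⁻³
Option F has the largest M.

option F, M = 26.2×10⁻³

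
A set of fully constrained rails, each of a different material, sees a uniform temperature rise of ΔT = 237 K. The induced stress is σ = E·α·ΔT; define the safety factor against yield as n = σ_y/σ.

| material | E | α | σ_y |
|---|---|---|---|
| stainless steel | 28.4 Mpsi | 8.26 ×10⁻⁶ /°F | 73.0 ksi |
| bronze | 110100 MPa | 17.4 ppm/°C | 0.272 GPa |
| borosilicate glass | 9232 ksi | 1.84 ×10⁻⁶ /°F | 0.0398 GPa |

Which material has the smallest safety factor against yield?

bronze

In consistent units (E in GPa, α in ×10⁻⁶/K, σ_y in MPa):
  stainless steel: E = 195.8, α = 14.9, σ_y = 503.3 → σ = 690 MPa, n = 0.729
  bronze: E = 110.1, α = 17.4, σ_y = 272.0 → σ = 454 MPa, n = 0.599
  borosilicate glass: E = 63.65, α = 3.31, σ_y = 39.80 → σ = 50.0 MPa, n = 0.797
Smallest n: bronze with n = 0.599.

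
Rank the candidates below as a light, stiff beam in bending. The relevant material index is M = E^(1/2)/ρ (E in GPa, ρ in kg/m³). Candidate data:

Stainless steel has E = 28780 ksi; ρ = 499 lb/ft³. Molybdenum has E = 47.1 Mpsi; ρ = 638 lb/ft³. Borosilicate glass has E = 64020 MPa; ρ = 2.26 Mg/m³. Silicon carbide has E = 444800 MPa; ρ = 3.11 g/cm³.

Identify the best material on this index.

silicon carbide

In SI units:
  stainless steel: E = 198.4 GPa, ρ = 7993 kg/m³
  molybdenum: E = 324.7 GPa, ρ = 10220 kg/m³
  borosilicate glass: E = 64.02 GPa, ρ = 2260 kg/m³
  silicon carbide: E = 444.8 GPa, ρ = 3110 kg/m³
  silicon carbide: M = 6.78×10⁻³
  borosilicate glass: M = 3.54×10⁻³
  molybdenum: M = 1.76×10⁻³
  stainless steel: M = 1.76×10⁻³
Silicon carbide ranks first.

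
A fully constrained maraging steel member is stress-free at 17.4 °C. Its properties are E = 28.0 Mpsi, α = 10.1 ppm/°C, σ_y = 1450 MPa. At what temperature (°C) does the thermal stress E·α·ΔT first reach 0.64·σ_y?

E = 28.0 Mpsi = 193.1 GPa.
E·α·ΔT = 928.0 MPa ⇒ ΔT = 928.0 / (193.1×10³ × 10.1×10⁻⁶) = 475.9 K.
T = 17.4 + 475.9 = 493.3 °C.

493 °C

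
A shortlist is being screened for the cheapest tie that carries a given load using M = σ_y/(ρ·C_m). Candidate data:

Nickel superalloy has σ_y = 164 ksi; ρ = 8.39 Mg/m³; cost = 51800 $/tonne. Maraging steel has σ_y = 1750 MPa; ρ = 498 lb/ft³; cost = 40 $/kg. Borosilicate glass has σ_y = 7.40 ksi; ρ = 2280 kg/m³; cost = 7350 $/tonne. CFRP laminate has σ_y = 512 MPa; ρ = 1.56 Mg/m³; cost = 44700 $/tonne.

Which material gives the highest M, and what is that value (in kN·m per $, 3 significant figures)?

Normalizing units and computing the index:
  nickel superalloy: σ_y = 1131 MPa, ρ = 8390 kg/m³, cost = 51.80 $/kg
  maraging steel: σ_y = 1750 MPa, ρ = 7977 kg/m³, cost = 40.00 $/kg
  borosilicate glass: σ_y = 51.02 MPa, ρ = 2280 kg/m³, cost = 7.350 $/kg
  CFRP laminate: σ_y = 512.0 MPa, ρ = 1560 kg/m³, cost = 44.70 $/kg
  CFRP laminate: M = 7.34 kN·m per $
  maraging steel: M = 5.48 kN·m per $
  borosilicate glass: M = 3.04 kN·m per $
  nickel superalloy: M = 2.60 kN·m per $
CFRP laminate ranks first.

CFRP laminate, M = 7.34 kN·m per $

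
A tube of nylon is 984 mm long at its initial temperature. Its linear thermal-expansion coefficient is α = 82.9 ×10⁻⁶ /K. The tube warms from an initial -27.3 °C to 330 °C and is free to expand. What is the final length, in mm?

ΔT = 330 − (-27.3) = 357.3 K.
ΔL = α·L₀·ΔT = 82.9×10⁻⁶ × 984 mm × 357.3 K = 29.1 mm.
L = L₀ + ΔL = 984 + 29.1 = 1013.1 mm.

1013.1 mm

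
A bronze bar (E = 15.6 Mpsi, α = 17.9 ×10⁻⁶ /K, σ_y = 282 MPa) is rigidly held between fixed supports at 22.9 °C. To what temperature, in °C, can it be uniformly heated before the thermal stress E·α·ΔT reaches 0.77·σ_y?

E = 15.6 Mpsi = 107.6 GPa.
E·α·ΔT = 217.1 MPa ⇒ ΔT = 217.1 / (107.6×10³ × 17.9×10⁻⁶) = 112.8 K.
T = 22.9 + 112.8 = 135.7 °C.

136 °C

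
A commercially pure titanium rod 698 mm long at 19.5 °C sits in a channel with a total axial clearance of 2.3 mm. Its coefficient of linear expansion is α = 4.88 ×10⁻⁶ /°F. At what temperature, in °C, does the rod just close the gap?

395 °C

α = 4.88×10⁻⁶/°F × 9/5 = 8.78×10⁻⁶/K.
α·L₀·ΔT = 2.3 mm ⇒ ΔT = 2.3 / (8.78×10⁻⁶ × 698.0) = 375.1 K.
T = 19.5 + 375.1 = 394.6 °C.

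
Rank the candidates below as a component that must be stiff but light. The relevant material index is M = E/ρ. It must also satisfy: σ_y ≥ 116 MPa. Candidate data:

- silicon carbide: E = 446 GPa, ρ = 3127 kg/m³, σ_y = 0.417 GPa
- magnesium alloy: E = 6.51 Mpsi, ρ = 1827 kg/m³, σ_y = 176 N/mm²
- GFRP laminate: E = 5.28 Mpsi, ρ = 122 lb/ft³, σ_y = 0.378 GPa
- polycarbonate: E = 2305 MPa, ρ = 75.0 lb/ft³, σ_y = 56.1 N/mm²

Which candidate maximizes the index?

Screen on constraints: σ_y ≥ 116 MPa. Survivors: silicon carbide, magnesium alloy, GFRP laminate.
Putting every candidate on a common basis:
  silicon carbide: E = 446.0 GPa, ρ = 3127 kg/m³
  magnesium alloy: E = 44.88 GPa, ρ = 1827 kg/m³
  GFRP laminate: E = 36.40 GPa, ρ = 1954 kg/m³
  silicon carbide: M = 143 MN·m/kg
  magnesium alloy: M = 24.6 MN·m/kg
  GFRP laminate: M = 18.6 MN·m/kg
Highest index: silicon carbide.

silicon carbide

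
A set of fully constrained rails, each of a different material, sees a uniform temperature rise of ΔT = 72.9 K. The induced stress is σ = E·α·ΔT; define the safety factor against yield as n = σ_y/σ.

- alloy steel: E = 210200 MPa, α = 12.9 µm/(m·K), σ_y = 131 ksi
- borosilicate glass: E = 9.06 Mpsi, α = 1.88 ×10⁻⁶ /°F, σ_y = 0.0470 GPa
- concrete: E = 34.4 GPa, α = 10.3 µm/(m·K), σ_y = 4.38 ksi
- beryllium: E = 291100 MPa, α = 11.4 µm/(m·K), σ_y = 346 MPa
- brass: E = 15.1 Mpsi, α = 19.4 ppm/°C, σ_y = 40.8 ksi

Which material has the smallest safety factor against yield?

concrete

In consistent units (E in GPa, α in ×10⁻⁶/K, σ_y in MPa):
  alloy steel: E = 210.2, α = 12.9, σ_y = 903.2 → σ = 198 MPa, n = 4.57
  borosilicate glass: E = 62.47, α = 3.38, σ_y = 47.00 → σ = 15.4 MPa, n = 3.05
  concrete: E = 34.40, α = 10.3, σ_y = 30.20 → σ = 25.8 MPa, n = 1.17
  beryllium: E = 291.1, α = 11.4, σ_y = 346.0 → σ = 242 MPa, n = 1.43
  brass: E = 104.1, α = 19.4, σ_y = 281.3 → σ = 147 MPa, n = 1.91
Concrete has the lowest safety factor, n = 1.17.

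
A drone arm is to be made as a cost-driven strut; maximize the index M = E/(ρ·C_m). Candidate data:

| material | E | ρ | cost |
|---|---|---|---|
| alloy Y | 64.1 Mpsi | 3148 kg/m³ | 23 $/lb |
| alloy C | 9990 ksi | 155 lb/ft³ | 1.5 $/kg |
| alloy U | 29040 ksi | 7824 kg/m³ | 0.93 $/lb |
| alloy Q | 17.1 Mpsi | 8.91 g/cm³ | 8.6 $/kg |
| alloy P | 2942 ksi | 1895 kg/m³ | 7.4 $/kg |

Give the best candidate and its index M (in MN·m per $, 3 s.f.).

alloy C, M = 18.5 MN·m per $

After converting to SI:
  alloy Y: E = 442.0 GPa, ρ = 3148 kg/m³, cost = 50.71 $/kg
  alloy C: E = 68.88 GPa, ρ = 2483 kg/m³, cost = 1.500 $/kg
  alloy U: E = 200.2 GPa, ρ = 7824 kg/m³, cost = 2.050 $/kg
  alloy Q: E = 117.9 GPa, ρ = 8910 kg/m³, cost = 8.600 $/kg
  alloy P: E = 20.28 GPa, ρ = 1895 kg/m³, cost = 7.400 $/kg
  alloy C: M = 18.5 MN·m per $
  alloy U: M = 12.5 MN·m per $
  alloy Y: M = 2.77 MN·m per $
  alloy Q: M = 1.54 MN·m per $
  alloy P: M = 1.45 MN·m per $
Alloy C ranks first.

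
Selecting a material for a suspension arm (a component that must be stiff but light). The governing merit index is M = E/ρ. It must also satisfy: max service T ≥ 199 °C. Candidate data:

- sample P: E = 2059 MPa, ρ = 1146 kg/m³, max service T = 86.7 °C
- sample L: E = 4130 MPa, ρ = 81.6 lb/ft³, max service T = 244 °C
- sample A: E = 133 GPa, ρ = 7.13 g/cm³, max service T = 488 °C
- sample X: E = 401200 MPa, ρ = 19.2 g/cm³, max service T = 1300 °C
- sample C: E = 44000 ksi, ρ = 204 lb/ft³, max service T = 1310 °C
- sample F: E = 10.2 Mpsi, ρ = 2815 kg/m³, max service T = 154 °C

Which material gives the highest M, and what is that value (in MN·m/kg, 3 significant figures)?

sample C, M = 92.8 MN·m/kg

Screen on constraints: max service T ≥ 199 °C. Survivors: sample L, sample A, sample X, sample C.
Normalizing units and computing the index:
  sample L: E = 4.130 GPa, ρ = 1307 kg/m³
  sample A: E = 133.0 GPa, ρ = 7130 kg/m³
  sample X: E = 401.2 GPa, ρ = 19200 kg/m³
  sample C: E = 303.4 GPa, ρ = 3268 kg/m³
  sample C: M = 92.8 MN·m/kg
  sample X: M = 20.9 MN·m/kg
  sample A: M = 18.7 MN·m/kg
  sample L: M = 3.16 MN·m/kg
Highest index: sample C.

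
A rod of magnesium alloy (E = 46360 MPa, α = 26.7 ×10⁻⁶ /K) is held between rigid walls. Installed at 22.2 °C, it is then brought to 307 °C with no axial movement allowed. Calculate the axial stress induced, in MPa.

E = 46360 MPa = 46.36 GPa.
ΔT = 284.8 K. Constrained thermal stress σ = E·α·ΔT = 46.36×10³ MPa × 26.7×10⁻⁶ × 284.8 = 353 MPa (compressive).

353 MPa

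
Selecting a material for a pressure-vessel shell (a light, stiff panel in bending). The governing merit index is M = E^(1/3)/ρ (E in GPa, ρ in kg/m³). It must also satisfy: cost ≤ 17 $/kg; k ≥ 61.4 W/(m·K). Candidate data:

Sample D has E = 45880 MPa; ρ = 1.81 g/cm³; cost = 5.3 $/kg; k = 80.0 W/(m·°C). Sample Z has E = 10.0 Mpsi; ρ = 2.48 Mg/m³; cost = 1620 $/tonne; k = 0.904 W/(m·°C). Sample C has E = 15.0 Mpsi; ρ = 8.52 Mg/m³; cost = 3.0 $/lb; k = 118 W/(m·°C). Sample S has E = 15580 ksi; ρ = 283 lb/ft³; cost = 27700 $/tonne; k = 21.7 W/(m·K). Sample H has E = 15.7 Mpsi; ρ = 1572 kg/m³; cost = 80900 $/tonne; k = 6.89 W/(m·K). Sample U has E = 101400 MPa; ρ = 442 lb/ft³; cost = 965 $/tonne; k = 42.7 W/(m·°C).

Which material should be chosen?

Screen on constraints: cost ≤ 17 $/kg; k ≥ 61.4 W/(m·K). Survivors: sample D, sample C.
Convert each candidate to consistent units, then evaluate M:
  sample D: E = 45.88 GPa, ρ = 1810 kg/m³
  sample C: E = 103.4 GPa, ρ = 8520 kg/m³
  sample D: M = 1.98×10⁻³
  sample C: M = 0.551×10⁻³
Sample D has the largest M.

sample D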